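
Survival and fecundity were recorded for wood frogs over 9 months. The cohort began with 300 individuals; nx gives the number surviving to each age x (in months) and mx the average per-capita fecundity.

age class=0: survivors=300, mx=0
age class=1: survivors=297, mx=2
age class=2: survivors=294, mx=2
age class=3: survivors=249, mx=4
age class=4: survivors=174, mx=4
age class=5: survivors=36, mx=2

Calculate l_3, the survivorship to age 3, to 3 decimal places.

0.830

l_3 = n_3/n_0 = 249/300 = 0.83 → 0.830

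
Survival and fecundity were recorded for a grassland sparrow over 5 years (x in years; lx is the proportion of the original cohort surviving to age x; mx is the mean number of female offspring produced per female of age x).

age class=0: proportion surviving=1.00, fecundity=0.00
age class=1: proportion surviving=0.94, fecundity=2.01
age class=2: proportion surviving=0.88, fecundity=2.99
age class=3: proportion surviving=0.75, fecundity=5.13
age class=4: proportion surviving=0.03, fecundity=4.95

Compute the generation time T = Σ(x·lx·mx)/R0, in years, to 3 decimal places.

2.265

lx·mx: 0, 1.8894, 2.6312, 3.8475, 0.1485 → R0 = 8.5166
x·lx·mx: 0, 1.8894, 5.2624, 11.5425, 0.594 → Σ = 19.2883
T = 19.2883 / 8.5166 = 2.264789… → 2.265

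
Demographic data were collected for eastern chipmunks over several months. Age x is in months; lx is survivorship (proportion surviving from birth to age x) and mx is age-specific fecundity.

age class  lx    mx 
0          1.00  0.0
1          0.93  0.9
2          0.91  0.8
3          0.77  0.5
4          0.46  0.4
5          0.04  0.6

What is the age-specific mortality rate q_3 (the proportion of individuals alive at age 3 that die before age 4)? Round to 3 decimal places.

0.403

q_3 = (l_3 − l_4) / l_3 = (0.77 − 0.46) / 0.77
     = 0.31 / 0.77 = 0.402597… → 0.403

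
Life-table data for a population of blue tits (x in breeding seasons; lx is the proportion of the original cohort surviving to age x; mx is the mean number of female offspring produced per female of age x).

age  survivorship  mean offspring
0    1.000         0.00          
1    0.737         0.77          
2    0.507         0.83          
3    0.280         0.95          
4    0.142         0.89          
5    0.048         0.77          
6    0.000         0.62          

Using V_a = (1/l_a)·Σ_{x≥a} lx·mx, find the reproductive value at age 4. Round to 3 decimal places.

lx·mx for x ≥ 4: 0.12638, 0.03696, 0 → sum = 0.16334
V_4 = 0.16334 / l_4 = 0.16334 / 0.142 = 1.150282… → 1.150

1.150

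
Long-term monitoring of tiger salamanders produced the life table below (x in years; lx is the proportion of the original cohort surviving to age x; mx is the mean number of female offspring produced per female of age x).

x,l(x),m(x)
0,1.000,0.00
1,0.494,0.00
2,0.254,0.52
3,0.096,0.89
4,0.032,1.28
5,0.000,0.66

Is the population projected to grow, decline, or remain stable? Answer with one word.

declining

R0 = Σ lx·mx = 0 + 0 + 0.13208 + 0.08544 + 0.04096 + 0 = 0.25848
R0 < 1, so the population is declining.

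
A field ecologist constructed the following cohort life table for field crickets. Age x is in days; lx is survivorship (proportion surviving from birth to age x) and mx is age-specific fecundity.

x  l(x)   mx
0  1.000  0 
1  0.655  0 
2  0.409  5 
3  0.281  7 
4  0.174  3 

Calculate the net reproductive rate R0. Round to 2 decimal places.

4.53

lx·mx by age: 0, 0, 2.045, 1.967, 0.522
R0 = Σ lx·mx = 4.534 → 4.53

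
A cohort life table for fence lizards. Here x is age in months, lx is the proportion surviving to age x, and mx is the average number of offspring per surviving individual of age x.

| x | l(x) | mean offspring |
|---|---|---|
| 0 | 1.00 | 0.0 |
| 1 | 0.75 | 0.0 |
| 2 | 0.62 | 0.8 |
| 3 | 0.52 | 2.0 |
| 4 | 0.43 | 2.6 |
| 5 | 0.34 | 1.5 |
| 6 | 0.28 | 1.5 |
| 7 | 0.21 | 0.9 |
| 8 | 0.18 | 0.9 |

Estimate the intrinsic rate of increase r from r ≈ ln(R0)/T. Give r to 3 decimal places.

R0 = Σ lx·mx = 0 + 0 + 0.496 + 1.04 + 1.118 + 0.51 + 0.42 + 0.189 + 0.162 = 3.935
Σ x·lx·mx = 16.273; T = 16.273/3.935 = 4.13545…
r ≈ ln(R0)/T = ln(3.935)/4.13545… = 0.33126… → 0.331

0.331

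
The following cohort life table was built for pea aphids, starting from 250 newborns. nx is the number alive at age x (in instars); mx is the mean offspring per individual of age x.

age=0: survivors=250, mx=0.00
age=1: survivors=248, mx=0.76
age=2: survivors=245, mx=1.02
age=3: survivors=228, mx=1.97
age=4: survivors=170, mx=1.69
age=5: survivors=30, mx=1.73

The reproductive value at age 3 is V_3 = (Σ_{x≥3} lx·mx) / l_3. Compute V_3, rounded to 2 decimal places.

lx = nx/n0 = nx/250: 1, 0.992, 0.98, 0.912, 0.68, 0.12
lx·mx for x ≥ 3: 1.79664, 1.1492, 0.2076 → sum = 3.15344
V_3 = 3.15344 / l_3 = 3.15344 / 0.912 = 3.457719… → 3.46

3.46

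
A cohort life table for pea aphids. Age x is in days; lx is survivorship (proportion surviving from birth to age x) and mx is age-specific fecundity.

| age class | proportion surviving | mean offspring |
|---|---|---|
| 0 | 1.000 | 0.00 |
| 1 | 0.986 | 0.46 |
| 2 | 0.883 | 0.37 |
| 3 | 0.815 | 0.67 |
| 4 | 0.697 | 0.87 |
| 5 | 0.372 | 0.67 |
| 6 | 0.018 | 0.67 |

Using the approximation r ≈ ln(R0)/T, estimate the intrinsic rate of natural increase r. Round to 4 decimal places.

R0 = Σ lx·mx = 0 + 0.45356 + 0.32671 + 0.54605 + 0.60639 + 0.24924 + 0.01206 = 2.19401
Σ x·lx·mx = 6.48925; T = 6.48925/2.19401 = 2.95771…
r ≈ ln(R0)/T = ln(2.19401)/2.95771… = 0.265655… → 0.2657

0.2657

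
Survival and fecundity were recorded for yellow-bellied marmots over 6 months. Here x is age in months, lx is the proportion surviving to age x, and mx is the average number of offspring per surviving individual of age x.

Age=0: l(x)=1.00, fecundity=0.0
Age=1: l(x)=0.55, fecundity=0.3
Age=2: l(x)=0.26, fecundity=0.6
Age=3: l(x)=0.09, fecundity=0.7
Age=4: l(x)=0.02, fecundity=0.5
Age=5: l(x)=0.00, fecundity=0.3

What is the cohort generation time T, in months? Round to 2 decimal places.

lx·mx: 0, 0.165, 0.156, 0.063, 0.01, 0 → R0 = 0.394
x·lx·mx: 0, 0.165, 0.312, 0.189, 0.04, 0 → Σ = 0.706
T = 0.706 / 0.394 = 1.791878… → 1.79

1.79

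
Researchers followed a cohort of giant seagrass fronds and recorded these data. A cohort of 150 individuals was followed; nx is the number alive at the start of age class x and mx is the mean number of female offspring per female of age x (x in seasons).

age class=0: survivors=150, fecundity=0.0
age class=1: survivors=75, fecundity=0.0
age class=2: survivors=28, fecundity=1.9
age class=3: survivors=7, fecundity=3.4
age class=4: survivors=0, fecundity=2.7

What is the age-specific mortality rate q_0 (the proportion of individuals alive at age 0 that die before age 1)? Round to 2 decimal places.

0.50

lx = nx/n0 = nx/150: 1, 0.5, 0.18667…, 0.04667…, 0
q_0 = (l_0 − l_1) / l_0 = (1 − 0.5) / 1
     = 0.5 / 1 = 0.5 → 0.50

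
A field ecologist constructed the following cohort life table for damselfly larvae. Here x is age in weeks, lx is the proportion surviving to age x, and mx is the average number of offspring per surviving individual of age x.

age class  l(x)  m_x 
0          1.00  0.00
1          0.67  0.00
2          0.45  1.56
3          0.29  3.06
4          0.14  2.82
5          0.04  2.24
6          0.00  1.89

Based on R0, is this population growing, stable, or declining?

growing

R0 = Σ lx·mx = 0 + 0 + 0.702 + 0.8874 + 0.3948 + 0.0896 + 0 = 2.0738
R0 > 1, so the population is growing.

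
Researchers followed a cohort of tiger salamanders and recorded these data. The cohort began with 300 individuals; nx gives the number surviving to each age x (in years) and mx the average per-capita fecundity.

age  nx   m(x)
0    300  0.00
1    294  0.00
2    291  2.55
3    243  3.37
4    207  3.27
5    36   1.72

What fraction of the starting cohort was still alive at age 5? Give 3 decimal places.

l_5 = n_5/n_0 = 36/300 = 0.12 → 0.120

0.120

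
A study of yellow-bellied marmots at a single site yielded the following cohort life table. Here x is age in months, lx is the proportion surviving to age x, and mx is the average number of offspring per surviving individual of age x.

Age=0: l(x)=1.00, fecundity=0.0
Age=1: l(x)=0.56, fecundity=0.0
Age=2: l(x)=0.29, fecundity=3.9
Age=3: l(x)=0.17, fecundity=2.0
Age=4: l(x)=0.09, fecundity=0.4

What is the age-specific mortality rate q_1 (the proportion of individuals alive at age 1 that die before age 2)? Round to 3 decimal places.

q_1 = (l_1 − l_2) / l_1 = (0.56 − 0.29) / 0.56
     = 0.27 / 0.56 = 0.482143… → 0.482

0.482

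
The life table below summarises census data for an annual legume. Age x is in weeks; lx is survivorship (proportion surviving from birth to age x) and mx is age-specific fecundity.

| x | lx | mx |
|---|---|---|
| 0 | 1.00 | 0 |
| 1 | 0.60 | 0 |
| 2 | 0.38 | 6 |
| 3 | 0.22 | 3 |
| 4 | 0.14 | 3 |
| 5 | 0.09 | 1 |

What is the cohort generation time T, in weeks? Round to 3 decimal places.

lx·mx: 0, 0, 2.28, 0.66, 0.42, 0.09 → R0 = 3.45
x·lx·mx: 0, 0, 4.56, 1.98, 1.68, 0.45 → Σ = 8.67
T = 8.67 / 3.45 = 2.513043… → 2.513

2.513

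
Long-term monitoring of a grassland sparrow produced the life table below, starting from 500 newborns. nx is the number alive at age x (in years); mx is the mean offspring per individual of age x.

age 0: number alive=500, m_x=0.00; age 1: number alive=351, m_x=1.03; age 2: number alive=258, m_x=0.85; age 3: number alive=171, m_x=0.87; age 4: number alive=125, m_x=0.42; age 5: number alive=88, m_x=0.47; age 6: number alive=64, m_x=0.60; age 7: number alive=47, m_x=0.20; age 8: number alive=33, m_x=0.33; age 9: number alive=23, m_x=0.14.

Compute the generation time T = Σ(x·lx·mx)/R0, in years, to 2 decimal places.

lx = nx/n0 = nx/500: 1, 0.702, 0.516, 0.342, 0.25, 0.176, 0.128, 0.094, 0.066, 0.046
lx·mx: 0, 0.72306, 0.4386, 0.29754, 0.105, 0.08272, 0.0768, 0.0188, 0.02178, 0.00644 → R0 = 1.77074
x·lx·mx: 0, 0.72306, 0.8772, 0.89262, 0.42, 0.4136, 0.4608, 0.1316, 0.17424, 0.05796 → Σ = 4.15108
T = 4.15108 / 1.77074 = 2.344263… → 2.34

2.34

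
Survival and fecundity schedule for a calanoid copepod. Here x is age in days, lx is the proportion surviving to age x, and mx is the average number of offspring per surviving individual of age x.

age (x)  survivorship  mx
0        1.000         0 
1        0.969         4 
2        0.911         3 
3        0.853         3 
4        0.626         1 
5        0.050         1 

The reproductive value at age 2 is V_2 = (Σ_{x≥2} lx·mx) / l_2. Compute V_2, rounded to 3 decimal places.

lx·mx for x ≥ 2: 2.733, 2.559, 0.626, 0.05 → sum = 5.968
V_2 = 5.968 / l_2 = 5.968 / 0.911 = 6.551043… → 6.551

6.551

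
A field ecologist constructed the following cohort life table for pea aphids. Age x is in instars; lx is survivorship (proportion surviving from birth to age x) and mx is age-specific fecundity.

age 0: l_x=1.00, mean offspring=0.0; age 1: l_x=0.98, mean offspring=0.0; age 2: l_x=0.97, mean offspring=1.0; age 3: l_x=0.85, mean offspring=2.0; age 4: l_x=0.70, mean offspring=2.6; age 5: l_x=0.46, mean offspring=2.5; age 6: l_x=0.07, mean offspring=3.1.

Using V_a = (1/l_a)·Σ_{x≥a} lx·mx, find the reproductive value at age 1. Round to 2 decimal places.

5.98

lx·mx for x ≥ 1: 0, 0.97, 1.7, 1.82, 1.15, 0.217 → sum = 5.857
V_1 = 5.857 / l_1 = 5.857 / 0.98 = 5.976531… → 5.98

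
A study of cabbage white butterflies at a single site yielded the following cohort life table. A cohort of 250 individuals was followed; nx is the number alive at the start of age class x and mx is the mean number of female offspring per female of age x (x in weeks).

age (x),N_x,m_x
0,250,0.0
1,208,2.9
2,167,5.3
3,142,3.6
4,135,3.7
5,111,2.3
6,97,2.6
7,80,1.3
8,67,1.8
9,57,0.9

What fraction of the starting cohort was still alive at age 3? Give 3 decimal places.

0.568

l_3 = n_3/n_0 = 142/250 = 0.568 → 0.568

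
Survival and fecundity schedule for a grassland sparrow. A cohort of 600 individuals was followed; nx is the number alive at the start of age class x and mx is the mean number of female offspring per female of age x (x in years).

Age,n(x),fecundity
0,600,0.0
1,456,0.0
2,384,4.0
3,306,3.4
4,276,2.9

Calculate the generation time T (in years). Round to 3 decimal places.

2.782

lx = nx/n0 = nx/600: 1, 0.76, 0.64, 0.51, 0.46
lx·mx: 0, 0, 2.56, 1.734, 1.334 → R0 = 5.628
x·lx·mx: 0, 0, 5.12, 5.202, 5.336 → Σ = 15.658
T = 15.658 / 5.628 = 2.782161… → 2.782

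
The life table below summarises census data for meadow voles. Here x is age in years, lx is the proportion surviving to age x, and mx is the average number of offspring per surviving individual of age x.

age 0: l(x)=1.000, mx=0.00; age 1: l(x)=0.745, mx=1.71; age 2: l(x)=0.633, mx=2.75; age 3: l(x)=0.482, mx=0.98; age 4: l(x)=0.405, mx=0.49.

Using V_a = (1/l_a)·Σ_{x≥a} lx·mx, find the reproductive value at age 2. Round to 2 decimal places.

lx·mx for x ≥ 2: 1.74075, 0.47236, 0.19845 → sum = 2.41156
V_2 = 2.41156 / l_2 = 2.41156 / 0.633 = 3.809731… → 3.81

3.81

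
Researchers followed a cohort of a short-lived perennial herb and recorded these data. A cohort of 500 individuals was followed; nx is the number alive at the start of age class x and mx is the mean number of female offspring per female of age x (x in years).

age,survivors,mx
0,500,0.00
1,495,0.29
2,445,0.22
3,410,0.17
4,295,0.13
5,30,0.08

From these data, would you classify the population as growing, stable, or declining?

lx = nx/n0 = nx/500: 1, 0.99, 0.89, 0.82, 0.59, 0.06
R0 = Σ lx·mx = 0 + 0.2871 + 0.1958 + 0.1394 + 0.0767 + 0.0048 = 0.7038
R0 < 1, so the population is declining.

declining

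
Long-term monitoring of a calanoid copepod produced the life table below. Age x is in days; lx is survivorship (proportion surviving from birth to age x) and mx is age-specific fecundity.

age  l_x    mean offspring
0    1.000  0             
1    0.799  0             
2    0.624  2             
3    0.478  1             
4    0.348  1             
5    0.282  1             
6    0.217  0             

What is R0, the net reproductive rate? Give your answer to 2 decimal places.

lx·mx by age: 0, 0, 1.248, 0.478, 0.348, 0.282, 0
R0 = Σ lx·mx = 2.356 → 2.36

2.36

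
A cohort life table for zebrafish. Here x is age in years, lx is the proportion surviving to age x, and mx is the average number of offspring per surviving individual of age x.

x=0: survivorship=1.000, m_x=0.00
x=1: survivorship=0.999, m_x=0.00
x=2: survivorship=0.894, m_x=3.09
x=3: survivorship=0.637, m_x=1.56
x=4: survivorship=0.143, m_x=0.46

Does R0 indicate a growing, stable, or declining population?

growing

R0 = Σ lx·mx = 0 + 0 + 2.76246 + 0.99372 + 0.06578 = 3.82196
R0 > 1, so the population is growing.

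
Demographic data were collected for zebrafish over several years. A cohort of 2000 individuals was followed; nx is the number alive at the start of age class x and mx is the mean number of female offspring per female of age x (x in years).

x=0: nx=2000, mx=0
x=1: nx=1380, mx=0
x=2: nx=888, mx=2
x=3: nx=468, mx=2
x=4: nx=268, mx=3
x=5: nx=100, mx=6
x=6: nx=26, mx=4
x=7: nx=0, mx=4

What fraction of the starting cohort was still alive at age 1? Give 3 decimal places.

l_1 = n_1/n_0 = 1380/2000 = 0.69 → 0.690

0.690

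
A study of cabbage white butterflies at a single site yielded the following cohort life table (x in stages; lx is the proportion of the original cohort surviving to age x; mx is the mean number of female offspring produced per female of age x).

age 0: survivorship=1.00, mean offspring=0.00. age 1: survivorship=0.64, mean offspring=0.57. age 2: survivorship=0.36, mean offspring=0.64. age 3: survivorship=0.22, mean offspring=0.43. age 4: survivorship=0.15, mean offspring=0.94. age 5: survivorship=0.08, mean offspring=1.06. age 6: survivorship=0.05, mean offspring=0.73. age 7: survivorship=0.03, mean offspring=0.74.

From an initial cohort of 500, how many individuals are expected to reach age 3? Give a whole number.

110

Expected survivors = N0 · l_3 = 500 × 0.22 = 110 → 110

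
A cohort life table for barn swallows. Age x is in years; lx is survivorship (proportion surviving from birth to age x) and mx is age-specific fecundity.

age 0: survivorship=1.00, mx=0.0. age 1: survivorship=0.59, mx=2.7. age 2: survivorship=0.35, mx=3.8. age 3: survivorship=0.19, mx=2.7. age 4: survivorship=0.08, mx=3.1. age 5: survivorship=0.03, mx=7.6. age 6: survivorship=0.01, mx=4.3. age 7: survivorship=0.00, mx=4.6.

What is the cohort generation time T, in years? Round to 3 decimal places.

lx·mx: 0, 1.593, 1.33, 0.513, 0.248, 0.228, 0.043, 0 → R0 = 3.955
x·lx·mx: 0, 1.593, 2.66, 1.539, 0.992, 1.14, 0.258, 0 → Σ = 8.182
T = 8.182 / 3.955 = 2.068774… → 2.069

2.069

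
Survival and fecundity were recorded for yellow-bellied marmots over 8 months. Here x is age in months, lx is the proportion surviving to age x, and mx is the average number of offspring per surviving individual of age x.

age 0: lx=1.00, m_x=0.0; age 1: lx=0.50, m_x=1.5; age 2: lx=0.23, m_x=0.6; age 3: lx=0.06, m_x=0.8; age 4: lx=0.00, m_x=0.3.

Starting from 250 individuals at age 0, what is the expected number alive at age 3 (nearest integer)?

Expected survivors = N0 · l_3 = 250 × 0.06 = 15 → 15

15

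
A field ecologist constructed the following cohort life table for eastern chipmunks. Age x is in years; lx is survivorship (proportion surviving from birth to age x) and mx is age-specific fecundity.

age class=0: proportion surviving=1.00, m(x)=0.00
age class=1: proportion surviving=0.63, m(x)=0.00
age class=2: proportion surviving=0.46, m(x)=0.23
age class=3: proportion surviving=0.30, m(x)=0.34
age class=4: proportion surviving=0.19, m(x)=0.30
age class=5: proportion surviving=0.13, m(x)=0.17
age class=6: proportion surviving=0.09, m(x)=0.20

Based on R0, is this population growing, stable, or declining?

declining

R0 = Σ lx·mx = 0 + 0 + 0.1058 + 0.102 + 0.057 + 0.0221 + 0.018 = 0.3049
R0 < 1, so the population is declining.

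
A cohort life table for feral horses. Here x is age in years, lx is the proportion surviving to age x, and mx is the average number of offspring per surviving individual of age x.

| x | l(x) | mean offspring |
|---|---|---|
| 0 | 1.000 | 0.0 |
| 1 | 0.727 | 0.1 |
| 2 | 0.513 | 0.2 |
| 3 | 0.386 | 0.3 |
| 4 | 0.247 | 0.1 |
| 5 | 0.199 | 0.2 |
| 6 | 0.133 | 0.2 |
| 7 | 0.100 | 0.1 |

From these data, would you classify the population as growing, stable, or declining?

declining

R0 = Σ lx·mx = 0 + 0.0727 + 0.1026 + 0.1158 + 0.0247 + 0.0398 + 0.0266 + 0.01 = 0.3922
R0 < 1, so the population is declining.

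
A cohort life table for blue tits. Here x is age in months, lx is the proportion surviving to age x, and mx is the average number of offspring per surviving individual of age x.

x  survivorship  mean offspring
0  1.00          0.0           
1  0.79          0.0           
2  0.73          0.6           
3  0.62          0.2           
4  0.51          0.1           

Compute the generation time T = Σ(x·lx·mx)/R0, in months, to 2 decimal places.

2.37

lx·mx: 0, 0, 0.438, 0.124, 0.051 → R0 = 0.613
x·lx·mx: 0, 0, 0.876, 0.372, 0.204 → Σ = 1.452
T = 1.452 / 0.613 = 2.368679… → 2.37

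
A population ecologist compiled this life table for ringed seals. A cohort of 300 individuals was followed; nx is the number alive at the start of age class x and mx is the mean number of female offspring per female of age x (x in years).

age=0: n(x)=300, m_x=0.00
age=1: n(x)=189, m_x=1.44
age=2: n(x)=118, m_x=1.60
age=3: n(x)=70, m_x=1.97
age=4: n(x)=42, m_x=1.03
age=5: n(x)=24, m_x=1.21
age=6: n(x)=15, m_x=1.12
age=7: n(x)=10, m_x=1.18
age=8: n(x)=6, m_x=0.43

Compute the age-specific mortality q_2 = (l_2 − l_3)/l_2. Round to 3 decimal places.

0.407

lx = nx/n0 = nx/300: 1, 0.63, 0.39333…, 0.23333…, 0.14, 0.08, 0.05, 0.03333…, 0.02
q_2 = (l_2 − l_3) / l_2 = (0.393333… − 0.233333…) / 0.393333…
     = 0.16… / 0.393333… = 0.40678… → 0.407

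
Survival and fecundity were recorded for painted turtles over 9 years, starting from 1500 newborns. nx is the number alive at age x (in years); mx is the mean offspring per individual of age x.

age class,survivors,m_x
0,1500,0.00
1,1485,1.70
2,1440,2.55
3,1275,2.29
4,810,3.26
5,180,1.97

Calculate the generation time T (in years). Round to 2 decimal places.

lx = nx/n0 = nx/1500: 1, 0.99, 0.96, 0.85, 0.54, 0.12
lx·mx: 0, 1.683, 2.448, 1.9465, 1.7604, 0.2364 → R0 = 8.0743
x·lx·mx: 0, 1.683, 4.896, 5.8395, 7.0416, 1.182 → Σ = 20.6421
T = 20.6421 / 8.0743 = 2.556519… → 2.56

2.56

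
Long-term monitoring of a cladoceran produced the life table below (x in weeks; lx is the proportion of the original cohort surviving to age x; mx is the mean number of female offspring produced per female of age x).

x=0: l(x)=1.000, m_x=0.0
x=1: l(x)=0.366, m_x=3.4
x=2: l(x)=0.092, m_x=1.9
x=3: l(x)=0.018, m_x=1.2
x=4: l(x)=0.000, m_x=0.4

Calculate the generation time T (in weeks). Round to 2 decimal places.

lx·mx: 0, 1.2444, 0.1748, 0.0216, 0 → R0 = 1.4408
x·lx·mx: 0, 1.2444, 0.3496, 0.0648, 0 → Σ = 1.6588
T = 1.6588 / 1.4408 = 1.151305… → 1.15

1.15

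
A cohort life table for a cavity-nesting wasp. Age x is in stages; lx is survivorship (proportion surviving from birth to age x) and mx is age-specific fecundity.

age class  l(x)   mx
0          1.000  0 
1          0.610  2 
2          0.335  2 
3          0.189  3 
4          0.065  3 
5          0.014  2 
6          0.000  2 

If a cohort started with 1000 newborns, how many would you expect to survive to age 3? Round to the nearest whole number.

Expected survivors = N0 · l_3 = 1000 × 0.189 = 189 → 189

189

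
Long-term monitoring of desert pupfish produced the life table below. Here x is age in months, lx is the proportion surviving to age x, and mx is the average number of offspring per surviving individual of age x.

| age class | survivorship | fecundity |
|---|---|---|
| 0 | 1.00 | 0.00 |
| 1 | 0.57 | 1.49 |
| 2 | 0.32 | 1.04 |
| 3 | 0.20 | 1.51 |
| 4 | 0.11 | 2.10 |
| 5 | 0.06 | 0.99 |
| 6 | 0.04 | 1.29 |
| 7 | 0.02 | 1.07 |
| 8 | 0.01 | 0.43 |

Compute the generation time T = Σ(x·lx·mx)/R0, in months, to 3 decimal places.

2.233

lx·mx: 0, 0.8493, 0.3328, 0.302, 0.231, 0.0594, 0.0516, 0.0214, 0.0043 → R0 = 1.8518
x·lx·mx: 0, 0.8493, 0.6656, 0.906, 0.924, 0.297, 0.3096, 0.1498, 0.0344 → Σ = 4.1357
T = 4.1357 / 1.8518 = 2.233341… → 2.233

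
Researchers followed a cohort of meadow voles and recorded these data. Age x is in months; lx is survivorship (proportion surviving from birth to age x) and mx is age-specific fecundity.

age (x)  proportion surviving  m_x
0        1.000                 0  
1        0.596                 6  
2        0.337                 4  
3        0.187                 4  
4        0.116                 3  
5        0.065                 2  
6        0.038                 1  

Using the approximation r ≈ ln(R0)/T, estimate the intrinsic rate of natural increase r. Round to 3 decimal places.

1.046

R0 = Σ lx·mx = 0 + 3.576 + 1.348 + 0.748 + 0.348 + 0.13 + 0.038 = 6.188
Σ x·lx·mx = 10.786; T = 10.786/6.188 = 1.74305…
r ≈ ln(R0)/T = ln(6.188)/1.74305… = 1.04564… → 1.046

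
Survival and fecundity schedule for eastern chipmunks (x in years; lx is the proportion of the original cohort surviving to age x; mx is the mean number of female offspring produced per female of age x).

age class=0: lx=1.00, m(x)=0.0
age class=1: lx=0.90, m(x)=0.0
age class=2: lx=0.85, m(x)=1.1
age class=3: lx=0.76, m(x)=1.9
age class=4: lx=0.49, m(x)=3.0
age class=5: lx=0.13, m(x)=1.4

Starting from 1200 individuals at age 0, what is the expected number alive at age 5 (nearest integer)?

156

Expected survivors = N0 · l_5 = 1200 × 0.13 = 156 → 156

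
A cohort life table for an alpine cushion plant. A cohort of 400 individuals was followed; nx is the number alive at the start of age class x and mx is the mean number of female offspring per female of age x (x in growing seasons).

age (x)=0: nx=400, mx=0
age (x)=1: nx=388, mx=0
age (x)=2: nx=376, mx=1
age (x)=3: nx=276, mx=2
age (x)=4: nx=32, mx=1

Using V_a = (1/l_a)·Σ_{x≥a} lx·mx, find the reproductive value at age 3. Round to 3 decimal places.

lx = nx/n0 = nx/400: 1, 0.97, 0.94, 0.69, 0.08
lx·mx for x ≥ 3: 1.38, 0.08 → sum = 1.46
V_3 = 1.46 / l_3 = 1.46 / 0.69 = 2.115942… → 2.116

2.116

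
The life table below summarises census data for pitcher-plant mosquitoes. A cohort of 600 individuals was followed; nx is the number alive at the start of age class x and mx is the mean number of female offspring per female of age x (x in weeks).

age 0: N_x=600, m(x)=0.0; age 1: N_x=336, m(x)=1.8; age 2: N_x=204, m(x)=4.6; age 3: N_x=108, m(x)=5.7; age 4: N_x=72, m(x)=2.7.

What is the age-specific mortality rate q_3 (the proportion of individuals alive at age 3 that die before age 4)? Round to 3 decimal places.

lx = nx/n0 = nx/600: 1, 0.56, 0.34, 0.18, 0.12
q_3 = (l_3 − l_4) / l_3 = (0.18 − 0.12) / 0.18
     = 0.06 / 0.18 = 0.333333… → 0.333

0.333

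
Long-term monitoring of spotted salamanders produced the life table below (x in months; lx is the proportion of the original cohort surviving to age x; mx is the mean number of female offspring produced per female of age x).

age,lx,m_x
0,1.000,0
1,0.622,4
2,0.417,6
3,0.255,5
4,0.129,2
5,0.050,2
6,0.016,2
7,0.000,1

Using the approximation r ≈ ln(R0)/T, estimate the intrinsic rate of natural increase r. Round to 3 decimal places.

R0 = Σ lx·mx = 0 + 2.488 + 2.502 + 1.275 + 0.258 + 0.1 + 0.032 + 0 = 6.655
Σ x·lx·mx = 13.041; T = 13.041/6.655 = 1.95958…
r ≈ ln(R0)/T = ln(6.655)/1.95958… = 0.96723… → 0.967

0.967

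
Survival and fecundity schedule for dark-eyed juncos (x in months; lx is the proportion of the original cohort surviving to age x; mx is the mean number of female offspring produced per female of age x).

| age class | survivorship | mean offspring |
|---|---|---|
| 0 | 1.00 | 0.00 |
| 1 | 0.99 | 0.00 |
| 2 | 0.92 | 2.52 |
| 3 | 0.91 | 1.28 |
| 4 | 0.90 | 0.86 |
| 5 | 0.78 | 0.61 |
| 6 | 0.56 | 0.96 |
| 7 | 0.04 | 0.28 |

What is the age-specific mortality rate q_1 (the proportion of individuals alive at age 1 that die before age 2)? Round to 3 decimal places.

q_1 = (l_1 − l_2) / l_1 = (0.99 − 0.92) / 0.99
     = 0.07 / 0.99 = 0.070707… → 0.071

0.071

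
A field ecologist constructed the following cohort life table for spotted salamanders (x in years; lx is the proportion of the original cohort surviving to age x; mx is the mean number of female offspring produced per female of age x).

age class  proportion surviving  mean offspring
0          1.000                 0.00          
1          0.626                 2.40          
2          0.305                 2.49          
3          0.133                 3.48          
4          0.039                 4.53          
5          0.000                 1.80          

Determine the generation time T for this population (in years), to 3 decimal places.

1.763

lx·mx: 0, 1.5024, 0.75945, 0.46284, 0.17667, 0 → R0 = 2.90136
x·lx·mx: 0, 1.5024, 1.5189, 1.38852, 0.70668, 0 → Σ = 5.1165
T = 5.1165 / 2.90136 = 1.763483… → 1.763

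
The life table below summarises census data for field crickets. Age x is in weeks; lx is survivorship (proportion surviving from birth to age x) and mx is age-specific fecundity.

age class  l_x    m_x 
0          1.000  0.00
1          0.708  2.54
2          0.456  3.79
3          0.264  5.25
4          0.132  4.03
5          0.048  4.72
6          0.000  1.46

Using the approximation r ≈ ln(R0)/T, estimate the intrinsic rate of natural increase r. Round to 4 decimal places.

0.7765

R0 = Σ lx·mx = 0 + 1.79832 + 1.72824 + 1.386 + 0.53196 + 0.22656 + 0 = 5.67108
Σ x·lx·mx = 12.67344; T = 12.67344/5.67108 = 2.23475…
r ≈ ln(R0)/T = ln(5.67108)/2.23475… = 0.776543… → 0.7765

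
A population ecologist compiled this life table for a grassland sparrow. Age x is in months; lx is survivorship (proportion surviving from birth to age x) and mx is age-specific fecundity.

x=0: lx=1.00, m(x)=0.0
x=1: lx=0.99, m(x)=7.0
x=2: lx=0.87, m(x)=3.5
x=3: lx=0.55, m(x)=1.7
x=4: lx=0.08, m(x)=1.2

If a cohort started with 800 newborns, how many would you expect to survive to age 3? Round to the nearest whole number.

440

Expected survivors = N0 · l_3 = 800 × 0.55 = 440 → 440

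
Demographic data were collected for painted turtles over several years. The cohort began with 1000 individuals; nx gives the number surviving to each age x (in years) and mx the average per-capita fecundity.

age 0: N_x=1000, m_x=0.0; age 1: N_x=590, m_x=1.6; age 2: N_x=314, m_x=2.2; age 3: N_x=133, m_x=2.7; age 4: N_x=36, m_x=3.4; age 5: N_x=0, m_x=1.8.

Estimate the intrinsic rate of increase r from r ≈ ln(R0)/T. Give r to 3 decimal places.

0.408

lx = nx/n0 = nx/1000: 1, 0.59, 0.314, 0.133, 0.036, 0
R0 = Σ lx·mx = 0 + 0.944 + 0.6908 + 0.3591 + 0.1224 + 0 = 2.1163
Σ x·lx·mx = 3.8925; T = 3.8925/2.1163 = 1.83929…
r ≈ ln(R0)/T = ln(2.1163)/1.83929… = 0.40759… → 0.408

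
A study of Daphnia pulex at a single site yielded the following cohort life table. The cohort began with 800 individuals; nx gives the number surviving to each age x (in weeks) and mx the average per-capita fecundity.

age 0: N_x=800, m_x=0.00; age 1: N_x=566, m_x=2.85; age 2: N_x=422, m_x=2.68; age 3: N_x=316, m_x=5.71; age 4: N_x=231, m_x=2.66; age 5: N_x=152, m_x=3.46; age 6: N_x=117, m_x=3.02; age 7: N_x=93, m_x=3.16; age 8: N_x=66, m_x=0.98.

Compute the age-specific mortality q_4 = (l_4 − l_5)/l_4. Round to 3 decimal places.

0.342

lx = nx/n0 = nx/800: 1, 0.7075, 0.5275, 0.395, 0.28875, 0.19, 0.14625, 0.11625, 0.0825
q_4 = (l_4 − l_5) / l_4 = (0.28875 − 0.19) / 0.28875
     = 0.09875 / 0.28875 = 0.341991… → 0.342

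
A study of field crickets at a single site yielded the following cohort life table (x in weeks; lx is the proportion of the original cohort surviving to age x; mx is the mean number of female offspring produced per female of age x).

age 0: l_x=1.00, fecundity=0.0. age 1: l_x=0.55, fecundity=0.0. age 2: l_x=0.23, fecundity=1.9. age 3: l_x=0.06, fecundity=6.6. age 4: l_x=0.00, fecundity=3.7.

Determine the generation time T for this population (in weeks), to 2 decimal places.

2.48

lx·mx: 0, 0, 0.437, 0.396, 0 → R0 = 0.833
x·lx·mx: 0, 0, 0.874, 1.188, 0 → Σ = 2.062
T = 2.062 / 0.833 = 2.47539… → 2.48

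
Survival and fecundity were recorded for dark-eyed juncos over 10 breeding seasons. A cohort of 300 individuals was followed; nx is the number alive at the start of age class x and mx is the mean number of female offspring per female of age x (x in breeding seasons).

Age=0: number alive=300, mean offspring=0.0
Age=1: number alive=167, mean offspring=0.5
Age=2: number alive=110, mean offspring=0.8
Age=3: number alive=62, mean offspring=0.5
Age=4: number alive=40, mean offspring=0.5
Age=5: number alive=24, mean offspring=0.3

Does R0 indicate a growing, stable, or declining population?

lx = nx/n0 = nx/300: 1, 0.55667…, 0.36667…, 0.20667…, 0.13333…, 0.08
R0 = Σ lx·mx = 0 + 0.278333… + 0.293333… + 0.103333… + 0.066667… + 0.024 = 0.765667…
R0 < 1, so the population is declining.

declining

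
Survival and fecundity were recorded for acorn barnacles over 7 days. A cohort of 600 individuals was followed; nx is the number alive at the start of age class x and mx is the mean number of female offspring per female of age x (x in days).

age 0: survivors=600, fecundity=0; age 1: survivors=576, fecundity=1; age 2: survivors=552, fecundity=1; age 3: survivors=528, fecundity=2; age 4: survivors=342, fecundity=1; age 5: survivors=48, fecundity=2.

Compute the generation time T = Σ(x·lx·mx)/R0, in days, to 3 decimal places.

2.554

lx = nx/n0 = nx/600: 1, 0.96, 0.92, 0.88, 0.57, 0.08
lx·mx: 0, 0.96, 0.92, 1.76, 0.57, 0.16 → R0 = 4.37
x·lx·mx: 0, 0.96, 1.84, 5.28, 2.28, 0.8 → Σ = 11.16
T = 11.16 / 4.37 = 2.553776… → 2.554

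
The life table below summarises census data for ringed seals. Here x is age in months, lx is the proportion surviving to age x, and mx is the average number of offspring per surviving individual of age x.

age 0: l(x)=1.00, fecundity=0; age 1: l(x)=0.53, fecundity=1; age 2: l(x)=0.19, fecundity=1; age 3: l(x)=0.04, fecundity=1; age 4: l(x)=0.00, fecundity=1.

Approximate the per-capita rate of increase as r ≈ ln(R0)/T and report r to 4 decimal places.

R0 = Σ lx·mx = 0 + 0.53 + 0.19 + 0.04 + 0 = 0.76
Σ x·lx·mx = 1.03; T = 1.03/0.76 = 1.35526…
r ≈ ln(R0)/T = ln(0.76)/1.35526… = -0.202497… → -0.2025

-0.2025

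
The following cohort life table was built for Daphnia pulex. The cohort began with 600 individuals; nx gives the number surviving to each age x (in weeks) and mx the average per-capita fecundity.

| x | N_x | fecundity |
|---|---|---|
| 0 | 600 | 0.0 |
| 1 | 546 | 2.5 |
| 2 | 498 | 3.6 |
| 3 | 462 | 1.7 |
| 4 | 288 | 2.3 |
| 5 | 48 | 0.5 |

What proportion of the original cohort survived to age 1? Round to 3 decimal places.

l_1 = n_1/n_0 = 546/600 = 0.91 → 0.910

0.910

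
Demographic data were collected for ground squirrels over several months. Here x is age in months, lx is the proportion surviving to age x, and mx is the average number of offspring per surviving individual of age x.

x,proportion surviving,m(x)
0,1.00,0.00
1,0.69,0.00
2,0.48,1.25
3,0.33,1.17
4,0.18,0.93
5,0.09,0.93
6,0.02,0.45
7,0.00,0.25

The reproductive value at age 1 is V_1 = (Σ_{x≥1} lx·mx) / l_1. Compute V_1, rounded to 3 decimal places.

lx·mx for x ≥ 1: 0, 0.6, 0.3861, 0.1674, 0.0837, 0.009, 0 → sum = 1.2462
V_1 = 1.2462 / l_1 = 1.2462 / 0.69 = 1.806087… → 1.806

1.806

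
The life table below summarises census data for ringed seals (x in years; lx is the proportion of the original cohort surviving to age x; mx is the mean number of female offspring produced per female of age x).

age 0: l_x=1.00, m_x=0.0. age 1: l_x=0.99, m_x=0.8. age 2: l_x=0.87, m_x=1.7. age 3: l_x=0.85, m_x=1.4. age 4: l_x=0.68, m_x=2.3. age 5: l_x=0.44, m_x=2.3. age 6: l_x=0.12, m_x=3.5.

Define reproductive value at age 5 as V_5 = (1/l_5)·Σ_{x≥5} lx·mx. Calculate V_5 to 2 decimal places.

3.25

lx·mx for x ≥ 5: 1.012, 0.42 → sum = 1.432
V_5 = 1.432 / l_5 = 1.432 / 0.44 = 3.254545… → 3.25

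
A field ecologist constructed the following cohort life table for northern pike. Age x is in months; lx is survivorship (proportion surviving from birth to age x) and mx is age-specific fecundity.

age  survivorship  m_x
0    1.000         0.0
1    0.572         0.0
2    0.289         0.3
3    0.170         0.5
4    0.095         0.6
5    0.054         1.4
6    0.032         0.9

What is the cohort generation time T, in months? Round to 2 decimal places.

lx·mx: 0, 0, 0.0867, 0.085, 0.057, 0.0756, 0.0288 → R0 = 0.3331
x·lx·mx: 0, 0, 0.1734, 0.255, 0.228, 0.378, 0.1728 → Σ = 1.2072
T = 1.2072 / 0.3331 = 3.624137… → 3.62

3.62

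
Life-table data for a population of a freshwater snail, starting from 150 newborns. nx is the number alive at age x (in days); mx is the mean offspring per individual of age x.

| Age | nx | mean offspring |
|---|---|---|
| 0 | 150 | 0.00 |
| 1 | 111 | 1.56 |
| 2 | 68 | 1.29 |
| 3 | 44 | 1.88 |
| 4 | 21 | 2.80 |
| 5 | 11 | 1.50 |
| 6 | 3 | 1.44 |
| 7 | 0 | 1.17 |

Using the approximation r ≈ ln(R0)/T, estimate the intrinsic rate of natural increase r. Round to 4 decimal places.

lx = nx/n0 = nx/150: 1, 0.74, 0.45333…, 0.29333…, 0.14, 0.07333…, 0.02, 0
R0 = Σ lx·mx = 0 + 1.1544 + 0.5848… + 0.55147… + 0.392 + 0.11… + 0.0288 + 0 = 2.821467…
Σ x·lx·mx = 6.2692…; T = 6.2692…/2.821467… = 2.22196…
r ≈ ln(R0)/T = ln(2.821467…)/2.22196… = 0.46682… → 0.4668

0.4668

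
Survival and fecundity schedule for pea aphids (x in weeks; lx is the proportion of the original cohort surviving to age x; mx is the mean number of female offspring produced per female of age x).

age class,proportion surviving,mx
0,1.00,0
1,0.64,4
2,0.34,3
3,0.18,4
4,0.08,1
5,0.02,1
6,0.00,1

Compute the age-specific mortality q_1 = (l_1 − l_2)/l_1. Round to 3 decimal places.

0.469

q_1 = (l_1 − l_2) / l_1 = (0.64 − 0.34) / 0.64
     = 0.3 / 0.64 = 0.46875 → 0.469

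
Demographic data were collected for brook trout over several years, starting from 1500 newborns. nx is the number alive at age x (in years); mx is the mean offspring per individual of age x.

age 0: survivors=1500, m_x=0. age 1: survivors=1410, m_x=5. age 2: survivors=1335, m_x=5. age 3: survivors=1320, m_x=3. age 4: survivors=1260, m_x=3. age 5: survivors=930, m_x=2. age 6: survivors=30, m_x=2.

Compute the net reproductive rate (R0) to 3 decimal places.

lx = nx/n0 = nx/1500: 1, 0.94, 0.89, 0.88, 0.84, 0.62, 0.02
lx·mx by age: 0, 4.7, 4.45, 2.64, 2.52, 1.24, 0.04
R0 = Σ lx·mx = 15.59 → 15.590

15.590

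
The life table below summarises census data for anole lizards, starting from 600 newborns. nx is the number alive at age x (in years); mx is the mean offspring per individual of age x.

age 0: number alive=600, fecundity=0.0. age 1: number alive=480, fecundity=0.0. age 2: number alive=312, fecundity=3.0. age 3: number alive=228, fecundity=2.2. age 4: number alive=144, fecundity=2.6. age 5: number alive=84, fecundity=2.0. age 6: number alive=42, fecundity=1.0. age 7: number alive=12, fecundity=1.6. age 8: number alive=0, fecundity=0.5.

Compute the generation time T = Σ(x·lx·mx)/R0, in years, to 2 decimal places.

2.99

lx = nx/n0 = nx/600: 1, 0.8, 0.52, 0.38, 0.24, 0.14, 0.07, 0.02, 0
lx·mx: 0, 0, 1.56, 0.836, 0.624, 0.28, 0.07, 0.032, 0 → R0 = 3.402
x·lx·mx: 0, 0, 3.12, 2.508, 2.496, 1.4, 0.42, 0.224, 0 → Σ = 10.168
T = 10.168 / 3.402 = 2.98883… → 2.99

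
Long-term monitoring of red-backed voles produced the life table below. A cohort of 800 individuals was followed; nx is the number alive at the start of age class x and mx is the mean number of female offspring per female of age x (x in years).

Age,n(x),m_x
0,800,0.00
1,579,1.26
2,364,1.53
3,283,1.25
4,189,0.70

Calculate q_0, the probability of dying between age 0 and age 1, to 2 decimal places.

0.28

lx = nx/n0 = nx/800: 1, 0.72375, 0.455, 0.35375, 0.23625
q_0 = (l_0 − l_1) / l_0 = (1 − 0.72375) / 1
     = 0.27625 / 1 = 0.27625 → 0.28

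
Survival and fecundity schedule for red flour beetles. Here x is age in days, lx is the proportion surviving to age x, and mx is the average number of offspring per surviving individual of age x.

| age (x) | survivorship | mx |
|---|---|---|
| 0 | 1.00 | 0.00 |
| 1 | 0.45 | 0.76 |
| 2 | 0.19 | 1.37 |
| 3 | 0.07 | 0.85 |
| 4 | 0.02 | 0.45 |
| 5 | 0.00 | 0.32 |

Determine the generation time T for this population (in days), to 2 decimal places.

1.61

lx·mx: 0, 0.342, 0.2603, 0.0595, 0.009, 0 → R0 = 0.6708
x·lx·mx: 0, 0.342, 0.5206, 0.1785, 0.036, 0 → Σ = 1.0771
T = 1.0771 / 0.6708 = 1.605695… → 1.61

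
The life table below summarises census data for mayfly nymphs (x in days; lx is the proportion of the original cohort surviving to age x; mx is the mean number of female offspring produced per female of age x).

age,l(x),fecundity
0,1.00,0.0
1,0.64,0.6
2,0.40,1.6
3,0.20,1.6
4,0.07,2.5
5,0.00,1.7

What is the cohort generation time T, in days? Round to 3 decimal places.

2.188

lx·mx: 0, 0.384, 0.64, 0.32, 0.175, 0 → R0 = 1.519
x·lx·mx: 0, 0.384, 1.28, 0.96, 0.7, 0 → Σ = 3.324
T = 3.324 / 1.519 = 2.188282… → 2.188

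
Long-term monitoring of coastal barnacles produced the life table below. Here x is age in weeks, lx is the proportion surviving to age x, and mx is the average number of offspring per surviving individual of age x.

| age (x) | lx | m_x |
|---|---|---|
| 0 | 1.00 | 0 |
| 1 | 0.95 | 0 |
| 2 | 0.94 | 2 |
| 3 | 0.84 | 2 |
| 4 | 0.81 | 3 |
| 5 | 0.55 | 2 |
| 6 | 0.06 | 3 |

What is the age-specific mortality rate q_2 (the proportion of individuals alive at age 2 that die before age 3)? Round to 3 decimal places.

0.106

q_2 = (l_2 − l_3) / l_2 = (0.94 − 0.84) / 0.94
     = 0.1 / 0.94 = 0.106383… → 0.106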